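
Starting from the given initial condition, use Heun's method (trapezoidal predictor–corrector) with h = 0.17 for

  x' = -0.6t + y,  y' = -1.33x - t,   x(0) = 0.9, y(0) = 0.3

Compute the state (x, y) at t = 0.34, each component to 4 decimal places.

0.8918, -0.1757

Heun on (x,y): k1 = f(t_n, state_n); k2 = f(t_n + h, state_n + h·k1); state_{n+1} = state_n + (h/2)·(k1 + k2).
0.000000: (0.900000, 0.300000)
  k1 = (0.300000, -1.197000)
  predictor → (0.951000, 0.096510)
  k2 = (-0.005490, -1.434830)
  → (0.925033, 0.076294)
0.170000: (0.925033, 0.076294)
  k1 = (-0.025706, -1.400294)
  predictor → (0.920663, -0.161756)
  k2 = (-0.365756, -1.564482)
  → (0.891759, -0.175712)
(x(0.34), y(0.34)) ≈ (0.8918, -0.1757)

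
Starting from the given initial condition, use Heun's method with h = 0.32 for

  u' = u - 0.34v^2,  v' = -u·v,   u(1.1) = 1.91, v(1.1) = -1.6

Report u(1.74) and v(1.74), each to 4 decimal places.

Heun on (u,v): k1 = f(t_n, state_n); k2 = f(t_n + h, state_n + h·k1); state_{n+1} = state_n + (h/2)·(k1 + k2).
1.100000: (1.910000, -1.600000)
  k1 = (1.039600, 3.056000)
  predictor → (2.242672, -0.622080)
  k2 = (2.111098, 1.395121)
  → (2.414112, -0.887821)
1.420000: (2.414112, -0.887821)
  k1 = (2.146115, 2.143298)
  predictor → (3.100868, -0.201965)
  k2 = (3.087000, 0.626268)
  → (3.251410, -0.444690)
(u(1.74), v(1.74)) ≈ (3.2514, -0.4447)

3.2514, -0.4447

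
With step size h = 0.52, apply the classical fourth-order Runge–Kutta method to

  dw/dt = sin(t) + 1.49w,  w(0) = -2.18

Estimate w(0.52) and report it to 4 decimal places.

-4.5517

RK4: k1 = f(t_n, w_n); k2 = f(t_n + h/2, w_n + (h/2)·k1); k3 = f(t_n + h/2, w_n + (h/2)·k2); k4 = f(t_n + h, w_n + h·k3); w_{n+1} = w_n + (h/6)·(k1 + 2k2 + 2k3 + k4).
t=0.000000, w=-2.180000:
  k1 = f(0.000000, -2.180000) = -3.248200
  k2 = f(0.260000, -3.024532) = -4.249472
  k3 = f(0.260000, -3.284863) = -4.637365
  k4 = f(0.520000, -4.591430) = -6.344350
  w ← -2.180000 + (0.52/6)·(k1 + 2k2 + 2k3 + k4) = -4.551739
w(0.52) ≈ -4.5517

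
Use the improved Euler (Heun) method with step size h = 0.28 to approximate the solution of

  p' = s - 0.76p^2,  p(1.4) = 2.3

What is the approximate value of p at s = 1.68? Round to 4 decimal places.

Heun: k1 = f(s_n, p_n); k2 = f(s_n + h, p_n + h·k1); p_{n+1} = p_n + (h/2)·(k1 + k2).
s=1.400000, p=2.300000:
  k1 = f(1.400000, 2.300000) = -2.620400
  k2 = f(1.680000, 1.566288) = -0.184476
  p ← 2.300000 + (0.28/2)·(-2.620400 + (-0.184476)) = 1.907317
p(1.68) ≈ 1.9073

1.9073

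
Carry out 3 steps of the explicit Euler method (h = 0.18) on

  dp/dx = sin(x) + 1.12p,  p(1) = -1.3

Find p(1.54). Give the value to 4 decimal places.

Euler: p_{n+1} = p_n + h·f(x_n, p_n).
x=1.000000, p=-1.300000: f=-0.614529 → p ← -1.300000 + 0.18·(-0.614529) = -1.410615
x=1.180000, p=-1.410615: f=-0.655283 → p ← -1.410615 + 0.18·(-0.655283) = -1.528566
x=1.360000, p=-1.528566: f=-0.734130 → p ← -1.528566 + 0.18·(-0.734130) = -1.660709
p(1.54) ≈ -1.6607

-1.6607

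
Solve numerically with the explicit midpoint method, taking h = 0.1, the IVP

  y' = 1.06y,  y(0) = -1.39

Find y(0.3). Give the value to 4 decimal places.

Midpoint: k1 = f(t_n, y_n); k2 = f(t_n + h/2, y_n + (h/2)·k1); y_{n+1} = y_n + h·k2.
t=0.000000, y=-1.390000:
  k1 = f(0.000000, -1.390000) = -1.473400
  k2 = f(0.050000, -1.463670) = -1.551490
  y ← -1.390000 + 0.1·(-1.551490) = -1.545149
t=0.100000, y=-1.545149:
  k1 = f(0.100000, -1.545149) = -1.637858
  k2 = f(0.150000, -1.627042) = -1.724664
  y ← -1.545149 + 0.1·(-1.724664) = -1.717615
t=0.200000, y=-1.717615:
  k1 = f(0.200000, -1.717615) = -1.820672
  k2 = f(0.250000, -1.808649) = -1.917168
  y ← -1.717615 + 0.1·(-1.917168) = -1.909332
y(0.3) ≈ -1.9093

-1.9093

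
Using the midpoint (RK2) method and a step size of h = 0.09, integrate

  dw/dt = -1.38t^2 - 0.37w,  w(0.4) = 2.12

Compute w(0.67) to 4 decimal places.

Midpoint: k1 = f(t_n, w_n); k2 = f(t_n + h/2, w_n + (h/2)·k1); w_{n+1} = w_n + h·k2.
t=0.400000, w=2.120000:
  k1 = f(0.400000, 2.120000) = -1.005200
  k2 = f(0.445000, 2.074766) = -1.040938
  w ← 2.120000 + 0.09·(-1.040938) = 2.026316
t=0.490000, w=2.026316:
  k1 = f(0.490000, 2.026316) = -1.081075
  k2 = f(0.535000, 1.977667) = -1.126727
  w ← 2.026316 + 0.09·(-1.126727) = 1.924910
t=0.580000, w=1.924910:
  k1 = f(0.580000, 1.924910) = -1.176449
  k2 = f(0.625000, 1.871970) = -1.231691
  w ← 1.924910 + 0.09·(-1.231691) = 1.814058
w(0.67) ≈ 1.8141

1.8141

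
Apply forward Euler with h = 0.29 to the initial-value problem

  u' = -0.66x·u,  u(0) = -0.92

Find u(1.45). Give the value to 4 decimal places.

Euler: u_{n+1} = u_n + h·f(x_n, u_n).
x=0.000000, u=-0.920000: f=0.000000 → u ← -0.920000 + 0.29·0.000000 = -0.920000
x=0.290000, u=-0.920000: f=0.176088 → u ← -0.920000 + 0.29·0.176088 = -0.868934
x=0.580000, u=-0.868934: f=0.332628 → u ← -0.868934 + 0.29·0.332628 = -0.772472
x=0.870000, u=-0.772472: f=0.443554 → u ← -0.772472 + 0.29·0.443554 = -0.643842
x=1.160000, u=-0.643842: f=0.492925 → u ← -0.643842 + 0.29·0.492925 = -0.500893
u(1.45) ≈ -0.5009

-0.5009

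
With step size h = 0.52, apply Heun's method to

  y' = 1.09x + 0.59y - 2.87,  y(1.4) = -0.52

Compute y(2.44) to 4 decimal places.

Heun: k1 = f(x_n, y_n); k2 = f(x_n + h, y_n + h·k1); y_{n+1} = y_n + (h/2)·(k1 + k2).
x=1.400000, y=-0.520000:
  k1 = f(1.400000, -0.520000) = -1.650800
  k2 = f(1.920000, -1.378416) = -1.590465
  y ← -0.520000 + (0.52/2)·(-1.650800 + (-1.590465)) = -1.362729
x=1.920000, y=-1.362729:
  k1 = f(1.920000, -1.362729) = -1.581210
  k2 = f(2.440000, -2.184958) = -1.499525
  y ← -1.362729 + (0.52/2)·(-1.581210 + (-1.499525)) = -2.163720
y(2.44) ≈ -2.1637

-2.1637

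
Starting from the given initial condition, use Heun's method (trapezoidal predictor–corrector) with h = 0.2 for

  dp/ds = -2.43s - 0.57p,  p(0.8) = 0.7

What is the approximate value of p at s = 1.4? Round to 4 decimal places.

Heun: k1 = f(s_n, p_n); k2 = f(s_n + h, p_n + h·k1); p_{n+1} = p_n + (h/2)·(k1 + k2).
s=0.800000, p=0.700000:
  k1 = f(0.800000, 0.700000) = -2.343000
  k2 = f(1.000000, 0.231400) = -2.561898
  p ← 0.700000 + (0.2/2)·(-2.343000 + (-2.561898)) = 0.209510
s=1.000000, p=0.209510:
  k1 = f(1.000000, 0.209510) = -2.549421
  k2 = f(1.200000, -0.300374) = -2.744787
  p ← 0.209510 + (0.2/2)·(-2.549421 + (-2.744787)) = -0.319911
s=1.200000, p=-0.319911:
  k1 = f(1.200000, -0.319911) = -2.733651
  k2 = f(1.400000, -0.866641) = -2.908015
  p ← -0.319911 + (0.2/2)·(-2.733651 + (-2.908015)) = -0.884077
p(1.4) ≈ -0.8841

-0.8841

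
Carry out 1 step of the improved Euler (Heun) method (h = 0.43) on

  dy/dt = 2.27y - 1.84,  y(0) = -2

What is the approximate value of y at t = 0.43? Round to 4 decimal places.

Heun: k1 = f(t_n, y_n); k2 = f(t_n + h, y_n + h·k1); y_{n+1} = y_n + (h/2)·(k1 + k2).
t=0.000000, y=-2.000000:
  k1 = f(0.000000, -2.000000) = -6.380000
  k2 = f(0.430000, -4.743400) = -12.607518
  y ← -2.000000 + (0.43/2)·(-6.380000 + (-12.607518)) = -6.082316
y(0.43) ≈ -6.0823

-6.0823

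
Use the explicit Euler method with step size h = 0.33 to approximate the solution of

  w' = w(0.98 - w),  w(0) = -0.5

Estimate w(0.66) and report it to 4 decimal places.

Euler: w_{n+1} = w_n + h·f(x_n, w_n).
x=0.000000, w=-0.500000: f=-0.740000 → w ← -0.500000 + 0.33·(-0.740000) = -0.744200
x=0.330000, w=-0.744200: f=-1.283150 → w ← -0.744200 + 0.33·(-1.283150) = -1.167639
w(0.66) ≈ -1.1676

-1.1676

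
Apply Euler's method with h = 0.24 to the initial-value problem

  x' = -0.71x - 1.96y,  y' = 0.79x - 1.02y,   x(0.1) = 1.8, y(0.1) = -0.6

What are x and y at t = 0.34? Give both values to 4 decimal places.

1.7755, -0.1118

Euler on (x,y): x_{n+1} = x_n + h·x', y_{n+1} = y_n + h·y'.
0.100000: (1.800000, -0.600000); f=(-0.102000, 2.034000) → (1.775520, -0.111840)
(x(0.34), y(0.34)) ≈ (1.7755, -0.1118)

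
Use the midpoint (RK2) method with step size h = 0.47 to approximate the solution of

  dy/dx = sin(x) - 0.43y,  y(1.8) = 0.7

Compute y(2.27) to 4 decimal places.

Midpoint: k1 = f(x_n, y_n); k2 = f(x_n + h/2, y_n + (h/2)·k1); y_{n+1} = y_n + h·k2.
x=1.800000, y=0.700000:
  k1 = f(1.800000, 0.700000) = 0.672848
  k2 = f(2.035000, 0.858119) = 0.525187
  y ← 0.700000 + 0.47·0.525187 = 0.946838
y(2.27) ≈ 0.9468

0.9468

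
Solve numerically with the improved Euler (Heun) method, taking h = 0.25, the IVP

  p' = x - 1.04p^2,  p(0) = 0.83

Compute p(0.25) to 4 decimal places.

Heun: k1 = f(x_n, p_n); k2 = f(x_n + h, p_n + h·k1); p_{n+1} = p_n + (h/2)·(k1 + k2).
x=0.000000, p=0.830000:
  k1 = f(0.000000, 0.830000) = -0.716456
  k2 = f(0.250000, 0.650886) = -0.190599
  p ← 0.830000 + (0.25/2)·(-0.716456 + (-0.190599)) = 0.716618
p(0.25) ≈ 0.7166

0.7166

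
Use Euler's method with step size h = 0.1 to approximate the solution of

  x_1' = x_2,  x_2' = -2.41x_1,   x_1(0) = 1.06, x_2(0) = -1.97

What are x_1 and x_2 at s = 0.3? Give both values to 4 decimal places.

Euler on (x_1,x_2): x_1_{n+1} = x_1_n + h·x_1', x_2_{n+1} = x_2_n + h·x_2'.
0.000000: (1.060000, -1.970000); f=(-1.970000, -2.554600) → (0.863000, -2.225460)
0.100000: (0.863000, -2.225460); f=(-2.225460, -2.079830) → (0.640454, -2.433443)
0.200000: (0.640454, -2.433443); f=(-2.433443, -1.543494) → (0.397110, -2.587792)
(x_1(0.3), x_2(0.3)) ≈ (0.3971, -2.5878)

0.3971, -2.5878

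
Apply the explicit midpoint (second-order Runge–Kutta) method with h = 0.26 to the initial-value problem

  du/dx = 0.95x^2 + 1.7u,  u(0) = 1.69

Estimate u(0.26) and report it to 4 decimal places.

Midpoint: k1 = f(x_n, u_n); k2 = f(x_n + h/2, u_n + (h/2)·k1); u_{n+1} = u_n + h·k2.
x=0.000000, u=1.690000:
  k1 = f(0.000000, 1.690000) = 2.873000
  k2 = f(0.130000, 2.063490) = 3.523988
  u ← 1.690000 + 0.26·3.523988 = 2.606237
u(0.26) ≈ 2.6062

2.6062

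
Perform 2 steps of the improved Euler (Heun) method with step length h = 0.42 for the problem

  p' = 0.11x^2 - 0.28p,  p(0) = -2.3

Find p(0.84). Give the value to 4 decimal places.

-1.7955

Heun: k1 = f(x_n, p_n); k2 = f(x_n + h, p_n + h·k1); p_{n+1} = p_n + (h/2)·(k1 + k2).
x=0.000000, p=-2.300000:
  k1 = f(0.000000, -2.300000) = 0.644000
  k2 = f(0.420000, -2.029520) = 0.587670
  p ← -2.300000 + (0.42/2)·(0.644000 + 0.587670) = -2.041349
x=0.420000, p=-2.041349:
  k1 = f(0.420000, -2.041349) = 0.590982
  k2 = f(0.840000, -1.793137) = 0.579694
  p ← -2.041349 + (0.42/2)·(0.590982 + 0.579694) = -1.795507
p(0.84) ≈ -1.7955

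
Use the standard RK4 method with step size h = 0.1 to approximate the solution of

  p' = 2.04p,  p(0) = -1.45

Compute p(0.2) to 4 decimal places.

-2.1805

RK4: k1 = f(s_n, p_n); k2 = f(s_n + h/2, p_n + (h/2)·k1); k3 = f(s_n + h/2, p_n + (h/2)·k2); k4 = f(s_n + h, p_n + h·k3); p_{n+1} = p_n + (h/6)·(k1 + 2k2 + 2k3 + k4).
s=0.000000, p=-1.450000:
  k1 = f(0.000000, -1.450000) = -2.958000
  k2 = f(0.050000, -1.597900) = -3.259716
  k3 = f(0.050000, -1.612986) = -3.290491
  k4 = f(0.100000, -1.779049) = -3.629260
  p ← -1.450000 + (0.1/6)·(k1 + 2k2 + 2k3 + k4) = -1.778128
s=0.100000, p=-1.778128:
  k1 = f(0.100000, -1.778128) = -3.627381
  k2 = f(0.150000, -1.959497) = -3.997374
  k3 = f(0.150000, -1.977997) = -4.035113
  k4 = f(0.200000, -2.181639) = -4.450544
  p ← -1.778128 + (0.1/6)·(k1 + 2k2 + 2k3 + k4) = -2.180510
p(0.2) ≈ -2.1805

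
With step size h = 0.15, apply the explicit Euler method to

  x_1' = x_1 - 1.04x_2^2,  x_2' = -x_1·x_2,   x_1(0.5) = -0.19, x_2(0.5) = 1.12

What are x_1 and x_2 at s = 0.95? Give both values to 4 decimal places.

-1.0193, 1.3489

Euler on (x_1,x_2): x_1_{n+1} = x_1_n + h·x_1', x_2_{n+1} = x_2_n + h·x_2'.
0.500000: (-0.190000, 1.120000); f=(-1.494576, 0.212800) → (-0.414186, 1.151920)
0.650000: (-0.414186, 1.151920); f=(-1.794183, 0.477110) → (-0.683314, 1.223486)
0.800000: (-0.683314, 1.223486); f=(-2.240110, 0.836025) → (-1.019330, 1.348890)
(x_1(0.95), x_2(0.95)) ≈ (-1.0193, 1.3489)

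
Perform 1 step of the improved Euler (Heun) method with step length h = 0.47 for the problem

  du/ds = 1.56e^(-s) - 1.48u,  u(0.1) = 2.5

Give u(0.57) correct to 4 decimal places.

Heun: k1 = f(s_n, u_n); k2 = f(s_n + h, u_n + h·k1); u_{n+1} = u_n + (h/2)·(k1 + k2).
s=0.100000, u=2.500000:
  k1 = f(0.100000, 2.500000) = -2.288454
  k2 = f(0.570000, 1.424427) = -1.225932
  u ← 2.500000 + (0.47/2)·(-2.288454 + (-1.225932)) = 1.674119
u(0.57) ≈ 1.6741

1.6741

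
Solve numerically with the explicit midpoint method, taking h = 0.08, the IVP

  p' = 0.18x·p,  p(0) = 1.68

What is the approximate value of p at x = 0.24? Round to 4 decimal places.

Midpoint: k1 = f(x_n, p_n); k2 = f(x_n + h/2, p_n + (h/2)·k1); p_{n+1} = p_n + h·k2.
x=0.000000, p=1.680000:
  k1 = f(0.000000, 1.680000) = 0.000000
  k2 = f(0.040000, 1.680000) = 0.012096
  p ← 1.680000 + 0.08·0.012096 = 1.680968
x=0.080000, p=1.680968:
  k1 = f(0.080000, 1.680968) = 0.024206
  k2 = f(0.120000, 1.681936) = 0.036330
  p ← 1.680968 + 0.08·0.036330 = 1.683874
x=0.160000, p=1.683874:
  k1 = f(0.160000, 1.683874) = 0.048496
  k2 = f(0.200000, 1.685814) = 0.060689
  p ← 1.683874 + 0.08·0.060689 = 1.688729
p(0.24) ≈ 1.6887

1.6887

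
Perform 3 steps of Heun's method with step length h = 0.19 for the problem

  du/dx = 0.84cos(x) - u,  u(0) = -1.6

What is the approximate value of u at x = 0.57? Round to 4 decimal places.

Heun: k1 = f(x_n, u_n); k2 = f(x_n + h, u_n + h·k1); u_{n+1} = u_n + (h/2)·(k1 + k2).
x=0.000000, u=-1.600000:
  k1 = f(0.000000, -1.600000) = 2.440000
  k2 = f(0.190000, -1.136400) = 1.961284
  u ← -1.600000 + (0.19/2)·(2.440000 + 1.961284) = -1.181878
x=0.190000, u=-1.181878:
  k1 = f(0.190000, -1.181878) = 2.006762
  k2 = f(0.380000, -0.800593) = 1.580672
  u ← -1.181878 + (0.19/2)·(2.006762 + 1.580672) = -0.841072
x=0.380000, u=-0.841072:
  k1 = f(0.380000, -0.841072) = 1.621150
  k2 = f(0.570000, -0.533053) = 1.240250
  u ← -0.841072 + (0.19/2)·(1.621150 + 1.240250) = -0.569239
u(0.57) ≈ -0.5692

-0.5692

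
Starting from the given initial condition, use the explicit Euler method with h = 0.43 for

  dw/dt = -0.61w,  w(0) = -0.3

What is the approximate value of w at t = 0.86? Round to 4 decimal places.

Euler: w_{n+1} = w_n + h·f(t_n, w_n).
t=0.000000, w=-0.300000: f=0.183000 → w ← -0.300000 + 0.43·0.183000 = -0.221310
t=0.430000, w=-0.221310: f=0.134999 → w ← -0.221310 + 0.43·0.134999 = -0.163260
w(0.86) ≈ -0.1633

-0.1633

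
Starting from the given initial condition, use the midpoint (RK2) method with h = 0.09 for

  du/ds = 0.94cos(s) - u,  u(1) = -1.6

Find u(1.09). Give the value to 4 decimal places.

Midpoint: k1 = f(s_n, u_n); k2 = f(s_n + h/2, u_n + (h/2)·k1); u_{n+1} = u_n + h·k2.
s=1.000000, u=-1.600000:
  k1 = f(1.000000, -1.600000) = 2.107884
  k2 = f(1.045000, -1.505145) = 1.976933
  u ← -1.600000 + 0.09·1.976933 = -1.422076
u(1.09) ≈ -1.4221

-1.4221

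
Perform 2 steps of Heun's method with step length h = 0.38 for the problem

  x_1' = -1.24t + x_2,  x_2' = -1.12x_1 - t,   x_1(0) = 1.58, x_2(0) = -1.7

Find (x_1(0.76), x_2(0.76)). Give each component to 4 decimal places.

Heun on (x_1,x_2): k1 = f(t_n, state_n); k2 = f(t_n + h, state_n + h·k1); state_{n+1} = state_n + (h/2)·(k1 + k2).
0.000000: (1.580000, -1.700000)
  k1 = (-1.700000, -1.769600)
  predictor → (0.934000, -2.372448)
  k2 = (-2.843648, -1.426080)
  → (0.716707, -2.307179)
0.380000: (0.716707, -2.307179)
  k1 = (-2.778379, -1.182712)
  predictor → (-0.339077, -2.756610)
  k2 = (-3.699010, -0.380234)
  → (-0.513997, -2.604139)
(x_1(0.76), x_2(0.76)) ≈ (-0.5140, -2.6041)

-0.5140, -2.6041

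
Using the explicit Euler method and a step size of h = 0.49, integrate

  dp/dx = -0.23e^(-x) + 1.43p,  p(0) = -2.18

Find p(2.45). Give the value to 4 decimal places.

Euler: p_{n+1} = p_n + h·f(x_n, p_n).
x=0.000000, p=-2.180000: f=-3.347400 → p ← -2.180000 + 0.49·(-3.347400) = -3.820226
x=0.490000, p=-3.820226: f=-5.603827 → p ← -3.820226 + 0.49·(-5.603827) = -6.566101
x=0.980000, p=-6.566101: f=-9.475846 → p ← -6.566101 + 0.49·(-9.475846) = -11.209266
x=1.470000, p=-11.209266: f=-16.082133 → p ← -11.209266 + 0.49·(-16.082133) = -19.089512
x=1.960000, p=-19.089512: f=-27.330399 → p ← -19.089512 + 0.49·(-27.330399) = -32.481407
p(2.45) ≈ -32.4814

-32.4814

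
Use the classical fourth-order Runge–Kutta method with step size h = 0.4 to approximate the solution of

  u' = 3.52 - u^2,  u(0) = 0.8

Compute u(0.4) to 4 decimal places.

RK4: k1 = f(s_n, u_n); k2 = f(s_n + h/2, u_n + (h/2)·k1); k3 = f(s_n + h/2, u_n + (h/2)·k2); k4 = f(s_n + h, u_n + h·k3); u_{n+1} = u_n + (h/6)·(k1 + 2k2 + 2k3 + k4).
s=0.000000, u=0.800000:
  k1 = f(0.000000, 0.800000) = 2.880000
  k2 = f(0.200000, 1.376000) = 1.626624
  k3 = f(0.200000, 1.125325) = 2.253644
  k4 = f(0.400000, 1.701458) = 0.625042
  u ← 0.800000 + (0.4/6)·(k1 + 2k2 + 2k3 + k4) = 1.551039
u(0.4) ≈ 1.5510

1.5510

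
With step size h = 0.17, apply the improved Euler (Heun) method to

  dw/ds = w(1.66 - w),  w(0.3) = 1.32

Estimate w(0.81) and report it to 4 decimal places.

Heun: k1 = f(s_n, w_n); k2 = f(s_n + h, w_n + h·k1); w_{n+1} = w_n + (h/2)·(k1 + k2).
s=0.300000, w=1.320000:
  k1 = f(0.300000, 1.320000) = 0.448800
  k2 = f(0.470000, 1.396296) = 0.368209
  w ← 1.320000 + (0.17/2)·(0.448800 + 0.368209) = 1.389446
s=0.470000, w=1.389446:
  k1 = f(0.470000, 1.389446) = 0.375920
  k2 = f(0.640000, 1.453352) = 0.300332
  w ← 1.389446 + (0.17/2)·(0.375920 + 0.300332) = 1.446927
s=0.640000, w=1.446927:
  k1 = f(0.640000, 1.446927) = 0.308301
  k2 = f(0.810000, 1.499338) = 0.240886
  w ← 1.446927 + (0.17/2)·(0.308301 + 0.240886) = 1.493608
w(0.81) ≈ 1.4936

1.4936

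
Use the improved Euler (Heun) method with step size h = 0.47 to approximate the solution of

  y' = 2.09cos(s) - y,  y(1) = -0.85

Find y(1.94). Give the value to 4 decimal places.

-0.3780

Heun: k1 = f(s_n, y_n); k2 = f(s_n + h, y_n + h·k1); y_{n+1} = y_n + (h/2)·(k1 + k2).
s=1.000000, y=-0.850000:
  k1 = f(1.000000, -0.850000) = 1.979232
  k2 = f(1.470000, 0.080239) = 0.130069
  y ← -0.850000 + (0.47/2)·(1.979232 + 0.130069) = -0.354314
s=1.470000, y=-0.354314:
  k1 = f(1.470000, -0.354314) = 0.564622
  k2 = f(1.940000, -0.088942) = -0.665282
  y ← -0.354314 + (0.47/2)·(0.564622 + (-0.665282)) = -0.377970
y(1.94) ≈ -0.3780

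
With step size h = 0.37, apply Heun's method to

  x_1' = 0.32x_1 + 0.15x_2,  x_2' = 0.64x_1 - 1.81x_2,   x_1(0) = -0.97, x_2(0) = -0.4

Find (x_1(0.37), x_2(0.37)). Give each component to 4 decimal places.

Heun on (x_1,x_2): k1 = f(x_n, state_n); k2 = f(x_n + h, state_n + h·k1); state_{n+1} = state_n + (h/2)·(k1 + k2).
0.000000: (-0.970000, -0.400000)
  k1 = (-0.370400, 0.103200)
  predictor → (-1.107048, -0.361816)
  k2 = (-0.408528, -0.053624)
  → (-1.114102, -0.390828)
(x_1(0.37), x_2(0.37)) ≈ (-1.1141, -0.3908)

-1.1141, -0.3908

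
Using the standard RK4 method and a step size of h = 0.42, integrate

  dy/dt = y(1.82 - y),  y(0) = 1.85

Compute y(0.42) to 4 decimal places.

1.8339

RK4: k1 = f(t_n, y_n); k2 = f(t_n + h/2, y_n + (h/2)·k1); k3 = f(t_n + h/2, y_n + (h/2)·k2); k4 = f(t_n + h, y_n + h·k3); y_{n+1} = y_n + (h/6)·(k1 + 2k2 + 2k3 + k4).
t=0.000000, y=1.850000:
  k1 = f(0.000000, 1.850000) = -0.055500
  k2 = f(0.210000, 1.838345) = -0.033724
  k3 = f(0.210000, 1.842918) = -0.042236
  k4 = f(0.420000, 1.832261) = -0.022465
  y ← 1.850000 + (0.42/6)·(k1 + 2k2 + 2k3 + k4) = 1.833908
y(0.42) ≈ 1.8339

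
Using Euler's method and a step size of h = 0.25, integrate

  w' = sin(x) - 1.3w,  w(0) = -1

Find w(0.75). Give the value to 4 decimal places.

-0.1459

Euler: w_{n+1} = w_n + h·f(x_n, w_n).
x=0.000000, w=-1.000000: f=1.300000 → w ← -1.000000 + 0.25·1.300000 = -0.675000
x=0.250000, w=-0.675000: f=1.124904 → w ← -0.675000 + 0.25·1.124904 = -0.393774
x=0.500000, w=-0.393774: f=0.991332 → w ← -0.393774 + 0.25·0.991332 = -0.145941
w(0.75) ≈ -0.1459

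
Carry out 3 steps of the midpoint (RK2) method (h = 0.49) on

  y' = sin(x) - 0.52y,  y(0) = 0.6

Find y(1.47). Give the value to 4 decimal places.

0.9959

Midpoint: k1 = f(x_n, y_n); k2 = f(x_n + h/2, y_n + (h/2)·k1); y_{n+1} = y_n + h·k2.
x=0.000000, y=0.600000:
  k1 = f(0.000000, 0.600000) = -0.312000
  k2 = f(0.245000, 0.523560) = -0.029695
  y ← 0.600000 + 0.49·(-0.029695) = 0.585450
x=0.490000, y=0.585450:
  k1 = f(0.490000, 0.585450) = 0.166192
  k2 = f(0.735000, 0.626167) = 0.344981
  y ← 0.585450 + 0.49·0.344981 = 0.754490
x=0.980000, y=0.754490:
  k1 = f(0.980000, 0.754490) = 0.438163
  k2 = f(1.225000, 0.861840) = 0.492649
  y ← 0.754490 + 0.49·0.492649 = 0.995888
y(1.47) ≈ 0.9959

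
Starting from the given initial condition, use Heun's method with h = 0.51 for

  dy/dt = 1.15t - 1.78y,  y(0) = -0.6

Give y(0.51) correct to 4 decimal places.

-0.1530

Heun: k1 = f(t_n, y_n); k2 = f(t_n + h, y_n + h·k1); y_{n+1} = y_n + (h/2)·(k1 + k2).
t=0.000000, y=-0.600000:
  k1 = f(0.000000, -0.600000) = 1.068000
  k2 = f(0.510000, -0.055320) = 0.684970
  y ← -0.600000 + (0.51/2)·(1.068000 + 0.684970) = -0.152993
y(0.51) ≈ -0.1530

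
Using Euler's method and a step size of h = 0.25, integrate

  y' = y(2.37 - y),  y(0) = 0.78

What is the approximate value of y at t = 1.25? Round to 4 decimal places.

2.2073

Euler: y_{n+1} = y_n + h·f(t_n, y_n).
t=0.000000, y=0.780000: f=1.240200 → y ← 0.780000 + 0.25·1.240200 = 1.090050
t=0.250000, y=1.090050: f=1.395209 → y ← 1.090050 + 0.25·1.395209 = 1.438852
t=0.500000, y=1.438852: f=1.339784 → y ← 1.438852 + 0.25·1.339784 = 1.773798
t=0.750000, y=1.773798: f=1.057541 → y ← 1.773798 + 0.25·1.057541 = 2.038184
t=1.000000, y=2.038184: f=0.676303 → y ← 2.038184 + 0.25·0.676303 = 2.207259
y(1.25) ≈ 2.2073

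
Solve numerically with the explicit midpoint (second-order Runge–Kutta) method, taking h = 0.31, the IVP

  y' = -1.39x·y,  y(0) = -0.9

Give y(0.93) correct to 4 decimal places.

Midpoint: k1 = f(x_n, y_n); k2 = f(x_n + h/2, y_n + (h/2)·k1); y_{n+1} = y_n + h·k2.
x=0.000000, y=-0.900000:
  k1 = f(0.000000, -0.900000) = 0.000000
  k2 = f(0.155000, -0.900000) = 0.193905
  y ← -0.900000 + 0.31·0.193905 = -0.839889
x=0.310000, y=-0.839889:
  k1 = f(0.310000, -0.839889) = 0.361908
  k2 = f(0.465000, -0.783794) = 0.506605
  y ← -0.839889 + 0.31·0.506605 = -0.682842
x=0.620000, y=-0.682842:
  k1 = f(0.620000, -0.682842) = 0.588473
  k2 = f(0.775000, -0.591629) = 0.637332
  y ← -0.682842 + 0.31·0.637332 = -0.485269
y(0.93) ≈ -0.4853

-0.4853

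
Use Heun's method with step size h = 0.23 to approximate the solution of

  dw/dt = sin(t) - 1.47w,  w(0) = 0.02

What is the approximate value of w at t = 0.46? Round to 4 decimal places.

0.0976

Heun: k1 = f(t_n, w_n); k2 = f(t_n + h, w_n + h·k1); w_{n+1} = w_n + (h/2)·(k1 + k2).
t=0.000000, w=0.020000:
  k1 = f(0.000000, 0.020000) = -0.029400
  k2 = f(0.230000, 0.013238) = 0.208518
  w ← 0.020000 + (0.23/2)·(-0.029400 + 0.208518) = 0.040599
t=0.230000, w=0.040599:
  k1 = f(0.230000, 0.040599) = 0.168298
  k2 = f(0.460000, 0.079307) = 0.327367
  w ← 0.040599 + (0.23/2)·(0.168298 + 0.327367) = 0.097600
w(0.46) ≈ 0.0976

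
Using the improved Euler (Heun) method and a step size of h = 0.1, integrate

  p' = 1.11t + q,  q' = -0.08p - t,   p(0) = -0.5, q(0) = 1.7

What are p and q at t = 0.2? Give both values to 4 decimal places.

-0.1381, 1.6852

Heun on (p,q): k1 = f(t_n, state_n); k2 = f(t_n + h, state_n + h·k1); state_{n+1} = state_n + (h/2)·(k1 + k2).
0.000000: (-0.500000, 1.700000)
  k1 = (1.700000, 0.040000)
  predictor → (-0.330000, 1.704000)
  k2 = (1.815000, -0.073600)
  → (-0.324250, 1.698320)
0.100000: (-0.324250, 1.698320)
  k1 = (1.809320, -0.074060)
  predictor → (-0.143318, 1.690914)
  k2 = (1.912914, -0.188535)
  → (-0.138138, 1.685190)
(p(0.2), q(0.2)) ≈ (-0.1381, 1.6852)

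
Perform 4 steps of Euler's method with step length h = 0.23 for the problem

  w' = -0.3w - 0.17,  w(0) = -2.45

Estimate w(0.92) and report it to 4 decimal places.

Euler: w_{n+1} = w_n + h·f(s_n, w_n).
s=0.000000, w=-2.450000: f=0.565000 → w ← -2.450000 + 0.23·0.565000 = -2.320050
s=0.230000, w=-2.320050: f=0.526015 → w ← -2.320050 + 0.23·0.526015 = -2.199067
s=0.460000, w=-2.199067: f=0.489720 → w ← -2.199067 + 0.23·0.489720 = -2.086431
s=0.690000, w=-2.086431: f=0.455929 → w ← -2.086431 + 0.23·0.455929 = -1.981567
w(0.92) ≈ -1.9816

-1.9816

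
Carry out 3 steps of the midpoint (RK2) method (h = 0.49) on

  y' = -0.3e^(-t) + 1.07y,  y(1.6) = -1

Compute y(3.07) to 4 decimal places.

Midpoint: k1 = f(t_n, y_n); k2 = f(t_n + h/2, y_n + (h/2)·k1); y_{n+1} = y_n + h·k2.
t=1.600000, y=-1.000000:
  k1 = f(1.600000, -1.000000) = -1.130569
  k2 = f(1.845000, -1.276989) = -1.413786
  y ← -1.000000 + 0.49·(-1.413786) = -1.692755
t=2.090000, y=-1.692755:
  k1 = f(2.090000, -1.692755) = -1.848354
  k2 = f(2.335000, -2.145602) = -2.324837
  y ← -1.692755 + 0.49·(-2.324837) = -2.831926
t=2.580000, y=-2.831926:
  k1 = f(2.580000, -2.831926) = -3.052893
  k2 = f(2.825000, -3.579884) = -3.848269
  y ← -2.831926 + 0.49·(-3.848269) = -4.717577
y(3.07) ≈ -4.7176

-4.7176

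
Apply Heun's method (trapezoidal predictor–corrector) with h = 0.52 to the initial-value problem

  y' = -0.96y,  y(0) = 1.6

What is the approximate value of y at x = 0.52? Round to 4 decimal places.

1.0006

Heun: k1 = f(x_n, y_n); k2 = f(x_n + h, y_n + h·k1); y_{n+1} = y_n + (h/2)·(k1 + k2).
x=0.000000, y=1.600000:
  k1 = f(0.000000, 1.600000) = -1.536000
  k2 = f(0.520000, 0.801280) = -0.769229
  y ← 1.600000 + (0.52/2)·(-1.536000 + (-0.769229)) = 1.000641
y(0.52) ≈ 1.0006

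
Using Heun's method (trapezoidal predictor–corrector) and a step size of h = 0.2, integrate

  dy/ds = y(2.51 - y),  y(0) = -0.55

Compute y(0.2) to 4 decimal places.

-1.0194

Heun: k1 = f(s_n, y_n); k2 = f(s_n + h, y_n + h·k1); y_{n+1} = y_n + (h/2)·(k1 + k2).
s=0.000000, y=-0.550000:
  k1 = f(0.000000, -0.550000) = -1.683000
  k2 = f(0.200000, -0.886600) = -3.011426
  y ← -0.550000 + (0.2/2)·(-1.683000 + (-3.011426)) = -1.019443
y(0.2) ≈ -1.0194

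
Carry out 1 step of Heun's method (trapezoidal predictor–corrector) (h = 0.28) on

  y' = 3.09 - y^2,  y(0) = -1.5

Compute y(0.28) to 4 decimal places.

-1.1738

Heun: k1 = f(t_n, y_n); k2 = f(t_n + h, y_n + h·k1); y_{n+1} = y_n + (h/2)·(k1 + k2).
t=0.000000, y=-1.500000:
  k1 = f(0.000000, -1.500000) = 0.840000
  k2 = f(0.280000, -1.264800) = 1.490281
  y ← -1.500000 + (0.28/2)·(0.840000 + 1.490281) = -1.173761
y(0.28) ≈ -1.1738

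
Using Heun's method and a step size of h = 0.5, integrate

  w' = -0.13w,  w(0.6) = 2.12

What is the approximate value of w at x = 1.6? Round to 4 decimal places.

1.8617

Heun: k1 = f(x_n, w_n); k2 = f(x_n + h, w_n + h·k1); w_{n+1} = w_n + (h/2)·(k1 + k2).
x=0.600000, w=2.120000:
  k1 = f(0.600000, 2.120000) = -0.275600
  k2 = f(1.100000, 1.982200) = -0.257686
  w ← 2.120000 + (0.5/2)·(-0.275600 + (-0.257686)) = 1.986679
x=1.100000, w=1.986679:
  k1 = f(1.100000, 1.986679) = -0.258268
  k2 = f(1.600000, 1.857544) = -0.241481
  w ← 1.986679 + (0.5/2)·(-0.258268 + (-0.241481)) = 1.861741
w(1.6) ≈ 1.8617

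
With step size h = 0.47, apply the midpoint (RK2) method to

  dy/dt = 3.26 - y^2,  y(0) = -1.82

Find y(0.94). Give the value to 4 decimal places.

Midpoint: k1 = f(t_n, y_n); k2 = f(t_n + h/2, y_n + (h/2)·k1); y_{n+1} = y_n + h·k2.
t=0.000000, y=-1.820000:
  k1 = f(0.000000, -1.820000) = -0.052400
  k2 = f(0.235000, -1.832314) = -0.097375
  y ← -1.820000 + 0.47·(-0.097375) = -1.865766
t=0.470000, y=-1.865766:
  k1 = f(0.470000, -1.865766) = -0.221083
  k2 = f(0.705000, -1.917721) = -0.417652
  y ← -1.865766 + 0.47·(-0.417652) = -2.062063
y(0.94) ≈ -2.0621

-2.0621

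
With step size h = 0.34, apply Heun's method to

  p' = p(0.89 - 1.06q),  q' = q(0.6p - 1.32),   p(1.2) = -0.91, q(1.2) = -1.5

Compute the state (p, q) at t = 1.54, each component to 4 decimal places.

Heun on (p,q): k1 = f(t_n, state_n); k2 = f(t_n + h, state_n + h·k1); state_{n+1} = state_n + (h/2)·(k1 + k2).
1.200000: (-0.910000, -1.500000)
  k1 = (-2.256800, 2.799000)
  predictor → (-1.677312, -0.548340)
  k2 = (-2.467729, 1.275651)
  → (-1.713170, -0.807309)
(p(1.54), q(1.54)) ≈ (-1.7132, -0.8073)

-1.7132, -0.8073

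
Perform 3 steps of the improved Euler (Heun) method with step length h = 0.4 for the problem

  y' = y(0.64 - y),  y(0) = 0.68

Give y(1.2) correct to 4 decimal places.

Heun: k1 = f(t_n, y_n); k2 = f(t_n + h, y_n + h·k1); y_{n+1} = y_n + (h/2)·(k1 + k2).
t=0.000000, y=0.680000:
  k1 = f(0.000000, 0.680000) = -0.027200
  k2 = f(0.400000, 0.669120) = -0.019485
  y ← 0.680000 + (0.4/2)·(-0.027200 + (-0.019485)) = 0.670663
t=0.400000, y=0.670663:
  k1 = f(0.400000, 0.670663) = -0.020565
  k2 = f(0.800000, 0.662437) = -0.014863
  y ← 0.670663 + (0.4/2)·(-0.020565 + (-0.014863)) = 0.663577
t=0.800000, y=0.663577:
  k1 = f(0.800000, 0.663577) = -0.015645
  k2 = f(1.200000, 0.657319) = -0.011384
  y ← 0.663577 + (0.4/2)·(-0.015645 + (-0.011384)) = 0.658172
y(1.2) ≈ 0.6582

0.6582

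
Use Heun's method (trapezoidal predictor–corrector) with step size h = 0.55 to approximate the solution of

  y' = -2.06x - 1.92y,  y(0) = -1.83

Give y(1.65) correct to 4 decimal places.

-1.5129

Heun: k1 = f(x_n, y_n); k2 = f(x_n + h, y_n + h·k1); y_{n+1} = y_n + (h/2)·(k1 + k2).
x=0.000000, y=-1.830000:
  k1 = f(0.000000, -1.830000) = 3.513600
  k2 = f(0.550000, 0.102480) = -1.329762
  y ← -1.830000 + (0.55/2)·(3.513600 + (-1.329762)) = -1.229444
x=0.550000, y=-1.229444:
  k1 = f(0.550000, -1.229444) = 1.227533
  k2 = f(1.100000, -0.554301) = -1.201742
  y ← -1.229444 + (0.55/2)·(1.227533 + (-1.201742)) = -1.222352
x=1.100000, y=-1.222352:
  k1 = f(1.100000, -1.222352) = 0.080915
  k2 = f(1.650000, -1.177848) = -1.137531
  y ← -1.222352 + (0.55/2)·(0.080915 + (-1.137531)) = -1.512921
y(1.65) ≈ -1.5129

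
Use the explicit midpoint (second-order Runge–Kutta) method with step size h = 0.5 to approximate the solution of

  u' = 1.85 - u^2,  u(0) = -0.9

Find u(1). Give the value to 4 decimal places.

Midpoint: k1 = f(t_n, u_n); k2 = f(t_n + h/2, u_n + (h/2)·k1); u_{n+1} = u_n + h·k2.
t=0.000000, u=-0.900000:
  k1 = f(0.000000, -0.900000) = 1.040000
  k2 = f(0.250000, -0.640000) = 1.440400
  u ← -0.900000 + 0.5·1.440400 = -0.179800
t=0.500000, u=-0.179800:
  k1 = f(0.500000, -0.179800) = 1.817672
  k2 = f(0.750000, 0.274618) = 1.774585
  u ← -0.179800 + 0.5·1.774585 = 0.707492
u(1) ≈ 0.7075

0.7075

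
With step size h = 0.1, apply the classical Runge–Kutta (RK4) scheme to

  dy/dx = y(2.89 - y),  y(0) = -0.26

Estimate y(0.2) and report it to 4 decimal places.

RK4: k1 = f(x_n, y_n); k2 = f(x_n + h/2, y_n + (h/2)·k1); k3 = f(x_n + h/2, y_n + (h/2)·k2); k4 = f(x_n + h, y_n + h·k3); y_{n+1} = y_n + (h/6)·(k1 + 2k2 + 2k3 + k4).
x=0.000000, y=-0.260000:
  k1 = f(0.000000, -0.260000) = -0.819000
  k2 = f(0.050000, -0.300950) = -0.960316
  k3 = f(0.050000, -0.308016) = -0.985039
  k4 = f(0.100000, -0.358504) = -1.164601
  y ← -0.260000 + (0.1/6)·(k1 + 2k2 + 2k3 + k4) = -0.357905
x=0.100000, y=-0.357905:
  k1 = f(0.100000, -0.357905) = -1.162442
  k2 = f(0.150000, -0.416027) = -1.375398
  k3 = f(0.150000, -0.426675) = -1.415143
  k4 = f(0.200000, -0.499419) = -1.692742
  y ← -0.357905 + (0.1/6)·(k1 + 2k2 + 2k3 + k4) = -0.498510
y(0.2) ≈ -0.4985

-0.4985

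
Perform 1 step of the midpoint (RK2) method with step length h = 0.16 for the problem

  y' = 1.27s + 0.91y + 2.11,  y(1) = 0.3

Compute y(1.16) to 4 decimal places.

Midpoint: k1 = f(s_n, y_n); k2 = f(s_n + h/2, y_n + (h/2)·k1); y_{n+1} = y_n + h·k2.
s=1.000000, y=0.300000:
  k1 = f(1.000000, 0.300000) = 3.653000
  k2 = f(1.080000, 0.592240) = 4.020538
  y ← 0.300000 + 0.16·4.020538 = 0.943286
y(1.16) ≈ 0.9433

0.9433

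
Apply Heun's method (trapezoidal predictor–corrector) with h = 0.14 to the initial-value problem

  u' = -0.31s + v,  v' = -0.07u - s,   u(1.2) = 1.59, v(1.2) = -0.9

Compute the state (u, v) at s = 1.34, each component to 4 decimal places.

Heun on (u,v): k1 = f(s_n, state_n); k2 = f(s_n + h, state_n + h·k1); state_{n+1} = state_n + (h/2)·(k1 + k2).
1.200000: (1.590000, -0.900000)
  k1 = (-1.272000, -1.311300)
  predictor → (1.411920, -1.083582)
  k2 = (-1.498982, -1.438834)
  → (1.396031, -1.092509)
(u(1.34), v(1.34)) ≈ (1.3960, -1.0925)

1.3960, -1.0925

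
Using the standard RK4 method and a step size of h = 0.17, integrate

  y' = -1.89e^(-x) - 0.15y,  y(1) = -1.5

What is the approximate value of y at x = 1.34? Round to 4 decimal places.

RK4: k1 = f(x_n, y_n); k2 = f(x_n + h/2, y_n + (h/2)·k1); k3 = f(x_n + h/2, y_n + (h/2)·k2); k4 = f(x_n + h, y_n + h·k3); y_{n+1} = y_n + (h/6)·(k1 + 2k2 + 2k3 + k4).
x=1.000000, y=-1.500000:
  k1 = f(1.000000, -1.500000) = -0.470292
  k2 = f(1.085000, -1.539975) = -0.407638
  k3 = f(1.085000, -1.534649) = -0.408437
  k4 = f(1.170000, -1.569434) = -0.351178
  y ← -1.500000 + (0.17/6)·(k1 + 2k2 + 2k3 + k4) = -1.569519
x=1.170000, y=-1.569519:
  k1 = f(1.170000, -1.569519) = -0.351166
  k2 = f(1.255000, -1.599368) = -0.298888
  k3 = f(1.255000, -1.594925) = -0.299555
  k4 = f(1.340000, -1.620444) = -0.251822
  y ← -1.569519 + (0.17/6)·(k1 + 2k2 + 2k3 + k4) = -1.620516
y(1.34) ≈ -1.6205

-1.6205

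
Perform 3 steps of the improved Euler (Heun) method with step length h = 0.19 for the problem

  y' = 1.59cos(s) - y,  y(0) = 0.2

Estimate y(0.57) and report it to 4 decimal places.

0.7556

Heun: k1 = f(s_n, y_n); k2 = f(s_n + h, y_n + h·k1); y_{n+1} = y_n + (h/2)·(k1 + k2).
s=0.000000, y=0.200000:
  k1 = f(0.000000, 0.200000) = 1.390000
  k2 = f(0.190000, 0.464100) = 1.097287
  y ← 0.200000 + (0.19/2)·(1.390000 + 1.097287) = 0.436292
s=0.190000, y=0.436292:
  k1 = f(0.190000, 0.436292) = 1.125094
  k2 = f(0.380000, 0.650060) = 0.826517
  y ← 0.436292 + (0.19/2)·(1.125094 + 0.826517) = 0.621695
s=0.380000, y=0.621695:
  k1 = f(0.380000, 0.621695) = 0.854881
  k2 = f(0.570000, 0.784123) = 0.554500
  y ← 0.621695 + (0.19/2)·(0.854881 + 0.554500) = 0.755587
y(0.57) ≈ 0.7556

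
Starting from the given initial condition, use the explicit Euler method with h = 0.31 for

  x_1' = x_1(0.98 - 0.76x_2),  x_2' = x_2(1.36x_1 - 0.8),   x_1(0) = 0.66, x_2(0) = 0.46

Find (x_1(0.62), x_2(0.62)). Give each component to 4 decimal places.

Euler on (x_1,x_2): x_1_{n+1} = x_1_n + h·x_1', x_2_{n+1} = x_2_n + h·x_2'.
0.000000: (0.660000, 0.460000); f=(0.416064, 0.044896) → (0.788980, 0.473918)
0.310000: (0.788980, 0.473918); f=(0.489027, 0.129386) → (0.940578, 0.514027)
(x_1(0.62), x_2(0.62)) ≈ (0.9406, 0.5140)

0.9406, 0.5140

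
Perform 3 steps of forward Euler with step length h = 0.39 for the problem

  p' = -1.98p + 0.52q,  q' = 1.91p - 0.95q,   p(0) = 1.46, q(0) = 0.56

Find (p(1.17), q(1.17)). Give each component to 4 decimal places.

Euler on (p,q): p_{n+1} = p_n + h·p', q_{n+1} = q_n + h·q'.
0.000000: (1.460000, 0.560000); f=(-2.599600, 2.256600) → (0.446156, 1.440074)
0.390000: (0.446156, 1.440074); f=(-0.134550, -0.515912) → (0.393681, 1.238868)
0.780000: (0.393681, 1.238868); f=(-0.135278, -0.424993) → (0.340923, 1.073121)
(p(1.17), q(1.17)) ≈ (0.3409, 1.0731)

0.3409, 1.0731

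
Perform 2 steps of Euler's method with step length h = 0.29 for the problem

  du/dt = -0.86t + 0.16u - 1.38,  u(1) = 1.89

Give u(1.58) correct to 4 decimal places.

0.6678

Euler: u_{n+1} = u_n + h·f(t_n, u_n).
t=1.000000, u=1.890000: f=-1.937600 → u ← 1.890000 + 0.29·(-1.937600) = 1.328096
t=1.290000, u=1.328096: f=-2.276905 → u ← 1.328096 + 0.29·(-2.276905) = 0.667794
u(1.58) ≈ 0.6678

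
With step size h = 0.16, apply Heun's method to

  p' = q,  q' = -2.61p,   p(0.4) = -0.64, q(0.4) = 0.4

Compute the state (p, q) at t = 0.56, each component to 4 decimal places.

Heun on (p,q): k1 = f(t_n, state_n); k2 = f(t_n + h, state_n + h·k1); state_{n+1} = state_n + (h/2)·(k1 + k2).
0.400000: (-0.640000, 0.400000)
  k1 = (0.400000, 1.670400)
  predictor → (-0.576000, 0.667264)
  k2 = (0.667264, 1.503360)
  → (-0.554619, 0.653901)
(p(0.56), q(0.56)) ≈ (-0.5546, 0.6539)

-0.5546, 0.6539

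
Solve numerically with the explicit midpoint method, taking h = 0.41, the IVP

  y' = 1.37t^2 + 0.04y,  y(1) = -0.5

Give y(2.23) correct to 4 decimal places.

Midpoint: k1 = f(t_n, y_n); k2 = f(t_n + h/2, y_n + (h/2)·k1); y_{n+1} = y_n + h·k2.
t=1.000000, y=-0.500000:
  k1 = f(1.000000, -0.500000) = 1.350000
  k2 = f(1.205000, -0.223250) = 1.980344
  y ← -0.500000 + 0.41·1.980344 = 0.311941
t=1.410000, y=0.311941:
  k1 = f(1.410000, 0.311941) = 2.736175
  k2 = f(1.615000, 0.872857) = 3.608183
  y ← 0.311941 + 0.41·3.608183 = 1.791296
t=1.820000, y=1.791296:
  k1 = f(1.820000, 1.791296) = 4.609640
  k2 = f(2.025000, 2.736272) = 5.727307
  y ← 1.791296 + 0.41·5.727307 = 4.139492
y(2.23) ≈ 4.1395

4.1395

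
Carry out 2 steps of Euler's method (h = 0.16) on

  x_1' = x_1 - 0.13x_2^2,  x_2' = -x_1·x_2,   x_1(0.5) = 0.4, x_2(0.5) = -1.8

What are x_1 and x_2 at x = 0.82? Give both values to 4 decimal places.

0.4010, -1.5779

Euler on (x_1,x_2): x_1_{n+1} = x_1_n + h·x_1', x_2_{n+1} = x_2_n + h·x_2'.
0.500000: (0.400000, -1.800000); f=(-0.021200, 0.720000) → (0.396608, -1.684800)
0.660000: (0.396608, -1.684800); f=(0.027596, 0.668205) → (0.401023, -1.577887)
(x_1(0.82), x_2(0.82)) ≈ (0.4010, -1.5779)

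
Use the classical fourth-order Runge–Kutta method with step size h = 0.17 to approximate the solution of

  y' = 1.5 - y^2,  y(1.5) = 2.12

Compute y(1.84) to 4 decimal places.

RK4: k1 = f(t_n, y_n); k2 = f(t_n + h/2, y_n + (h/2)·k1); k3 = f(t_n + h/2, y_n + (h/2)·k2); k4 = f(t_n + h, y_n + h·k3); y_{n+1} = y_n + (h/6)·(k1 + 2k2 + 2k3 + k4).
t=1.500000, y=2.120000:
  k1 = f(1.500000, 2.120000) = -2.994400
  k2 = f(1.585000, 1.865476) = -1.980001
  k3 = f(1.585000, 1.951700) = -2.309133
  k4 = f(1.670000, 1.727447) = -1.484075
  y ← 2.120000 + (0.17/6)·(k1 + 2k2 + 2k3 + k4) = 1.750059
t=1.670000, y=1.750059:
  k1 = f(1.670000, 1.750059) = -1.562706
  k2 = f(1.755000, 1.617229) = -1.115429
  k3 = f(1.755000, 1.655247) = -1.239844
  k4 = f(1.840000, 1.539285) = -0.869400
  y ← 1.750059 + (0.17/6)·(k1 + 2k2 + 2k3 + k4) = 1.547684
y(1.84) ≈ 1.5477

1.5477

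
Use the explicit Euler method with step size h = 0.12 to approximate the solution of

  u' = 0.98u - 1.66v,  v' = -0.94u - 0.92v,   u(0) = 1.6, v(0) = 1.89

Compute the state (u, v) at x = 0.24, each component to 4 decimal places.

1.2787, 1.1759

Euler on (u,v): u_{n+1} = u_n + h·u', v_{n+1} = v_n + h·v'.
0.000000: (1.600000, 1.890000); f=(-1.569400, -3.242800) → (1.411672, 1.500864)
0.120000: (1.411672, 1.500864); f=(-1.107996, -2.707767) → (1.278713, 1.175932)
(u(0.24), v(0.24)) ≈ (1.2787, 1.1759)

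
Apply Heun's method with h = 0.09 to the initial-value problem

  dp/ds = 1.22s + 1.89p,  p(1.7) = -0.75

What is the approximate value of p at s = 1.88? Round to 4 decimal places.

Heun: k1 = f(s_n, p_n); k2 = f(s_n + h, p_n + h·k1); p_{n+1} = p_n + (h/2)·(k1 + k2).
s=1.700000, p=-0.750000:
  k1 = f(1.700000, -0.750000) = 0.656500
  k2 = f(1.790000, -0.690915) = 0.877971
  p ← -0.750000 + (0.09/2)·(0.656500 + 0.877971) = -0.680949
s=1.790000, p=-0.680949:
  k1 = f(1.790000, -0.680949) = 0.896807
  k2 = f(1.880000, -0.600236) = 1.159154
  p ← -0.680949 + (0.09/2)·(0.896807 + 1.159154) = -0.588431
p(1.88) ≈ -0.5884

-0.5884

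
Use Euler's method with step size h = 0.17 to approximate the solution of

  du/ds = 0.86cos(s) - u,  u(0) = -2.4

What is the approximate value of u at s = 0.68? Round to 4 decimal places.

Euler: u_{n+1} = u_n + h·f(s_n, u_n).
s=0.000000, u=-2.400000: f=3.260000 → u ← -2.400000 + 0.17·3.260000 = -1.845800
s=0.170000, u=-1.845800: f=2.693403 → u ← -1.845800 + 0.17·2.693403 = -1.387922
s=0.340000, u=-1.387922: f=2.198691 → u ← -1.387922 + 0.17·2.198691 = -1.014144
s=0.510000, u=-1.014144: f=1.764704 → u ← -1.014144 + 0.17·1.764704 = -0.714144
u(0.68) ≈ -0.7141

-0.7141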